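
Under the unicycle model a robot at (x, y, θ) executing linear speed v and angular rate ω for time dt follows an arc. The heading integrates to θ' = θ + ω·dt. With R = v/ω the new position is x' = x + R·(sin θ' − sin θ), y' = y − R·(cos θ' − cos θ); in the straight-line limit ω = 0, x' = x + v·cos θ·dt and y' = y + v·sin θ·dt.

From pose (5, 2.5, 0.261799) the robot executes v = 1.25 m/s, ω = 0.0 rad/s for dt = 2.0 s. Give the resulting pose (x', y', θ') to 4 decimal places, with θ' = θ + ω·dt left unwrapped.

(7.4148, 3.1470, 0.2618)

θ' = 0.2618 + 0.0·2.0 = 0.2618
ω = 0 → straight: x' = 5 + 1.25·cos(0.2618)·2.0 = 7.4148
y' = 2.5 + 1.25·sin(0.2618)·2.0 = 3.1470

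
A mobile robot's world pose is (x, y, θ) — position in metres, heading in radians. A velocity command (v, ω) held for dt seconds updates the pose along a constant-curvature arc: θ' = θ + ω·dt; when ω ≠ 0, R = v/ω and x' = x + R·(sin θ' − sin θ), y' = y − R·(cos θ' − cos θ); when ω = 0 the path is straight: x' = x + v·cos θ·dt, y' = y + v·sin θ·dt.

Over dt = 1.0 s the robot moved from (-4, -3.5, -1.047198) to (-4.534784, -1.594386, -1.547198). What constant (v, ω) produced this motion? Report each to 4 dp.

v = -2.0000, ω = -0.5000

Δθ = -1.547198 − -1.047198 = -0.500000
ω = Δθ/dt = -0.500000/1.0 = -0.5000
R = −Δy/(cos θ' − cos θ) = 4.0000
v = R·ω = 4.0000·-0.5000 = -2.0000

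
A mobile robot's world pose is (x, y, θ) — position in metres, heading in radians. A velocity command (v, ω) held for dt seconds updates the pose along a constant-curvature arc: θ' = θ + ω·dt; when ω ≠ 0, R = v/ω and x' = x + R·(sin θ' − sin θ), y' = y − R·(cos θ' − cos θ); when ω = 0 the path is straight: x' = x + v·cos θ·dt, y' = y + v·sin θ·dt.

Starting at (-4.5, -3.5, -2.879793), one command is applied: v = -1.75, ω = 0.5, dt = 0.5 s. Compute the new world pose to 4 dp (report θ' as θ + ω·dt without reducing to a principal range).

(-3.6918, -3.1708, -2.6298)

θ' = -2.8798 + 0.5·0.5 = -2.6298
R = v/ω = -1.75/0.5 = -3.5000
x' = -4.5 + -3.5000·(sin -2.6298 − sin -2.8798) = -3.6918
y' = -3.5 − -3.5000·(cos -2.6298 − cos -2.8798) = -3.1708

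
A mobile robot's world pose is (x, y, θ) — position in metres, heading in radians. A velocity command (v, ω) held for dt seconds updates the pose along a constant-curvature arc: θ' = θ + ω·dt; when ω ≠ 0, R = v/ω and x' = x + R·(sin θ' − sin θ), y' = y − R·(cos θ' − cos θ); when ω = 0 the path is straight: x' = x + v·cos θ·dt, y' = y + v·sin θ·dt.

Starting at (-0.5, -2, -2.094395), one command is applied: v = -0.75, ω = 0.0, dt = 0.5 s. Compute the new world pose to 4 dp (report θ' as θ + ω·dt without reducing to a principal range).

θ' = -2.0944 + 0.0·0.5 = -2.0944
ω = 0 → straight: x' = -0.5 + -0.75·cos(-2.0944)·0.5 = -0.3125
y' = -2 + -0.75·sin(-2.0944)·0.5 = -1.6752

(-0.3125, -1.6752, -2.0944)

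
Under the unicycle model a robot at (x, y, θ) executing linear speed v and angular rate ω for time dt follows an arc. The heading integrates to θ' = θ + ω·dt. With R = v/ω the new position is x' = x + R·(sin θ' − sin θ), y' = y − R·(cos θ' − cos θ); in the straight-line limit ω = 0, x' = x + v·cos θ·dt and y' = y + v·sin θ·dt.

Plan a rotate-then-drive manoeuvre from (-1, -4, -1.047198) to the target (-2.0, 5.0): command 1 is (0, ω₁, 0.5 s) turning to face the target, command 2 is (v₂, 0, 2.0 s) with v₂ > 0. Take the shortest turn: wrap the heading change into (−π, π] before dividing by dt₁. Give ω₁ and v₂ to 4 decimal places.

ω₁ = 5.4573, v₂ = 4.5277

heading to target = atan2(5−-4, -2−-1) = 1.6815
Δθ = wrap(1.6815 − -1.0472) = 2.7287; ω₁ = Δθ/dt₁ = 5.4573
distance = √((-2−-1)² + (5−-4)²) = 9.0554; v₂ = distance/dt₂ = 4.5277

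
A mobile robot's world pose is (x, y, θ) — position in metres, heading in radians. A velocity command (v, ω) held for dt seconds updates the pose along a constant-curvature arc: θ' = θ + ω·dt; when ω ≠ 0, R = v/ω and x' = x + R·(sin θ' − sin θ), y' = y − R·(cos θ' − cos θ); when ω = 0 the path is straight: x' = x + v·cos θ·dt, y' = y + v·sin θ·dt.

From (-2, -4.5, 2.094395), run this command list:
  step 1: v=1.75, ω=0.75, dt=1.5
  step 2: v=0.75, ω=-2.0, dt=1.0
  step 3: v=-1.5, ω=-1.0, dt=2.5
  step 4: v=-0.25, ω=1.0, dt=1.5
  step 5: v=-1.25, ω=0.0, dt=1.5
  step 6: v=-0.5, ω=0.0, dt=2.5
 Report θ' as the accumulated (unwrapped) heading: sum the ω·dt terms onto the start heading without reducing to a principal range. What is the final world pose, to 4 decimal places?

step 1: θ'=3.2194 (R=2.3333) → pose (-4.2021, -3.3404, 3.2194)
step 2: θ'=1.2194 (R=-0.3750) → pose (-4.5833, -2.8374, 1.2194)
step 3: θ'=-1.2806 (R=1.5000) → pose (-7.4289, -2.7503, -1.2806)
step 4: θ'=0.2194 (R=-0.2500) → pose (-7.7229, -2.5779, 0.2194)
step 5: θ'=0.2194 (straight) → pose (-9.5529, -2.9859, 0.2194)
step 6: θ'=0.2194 (straight) → pose (-10.7730, -3.2580, 0.2194)

(-10.7730, -3.2580, 0.2194)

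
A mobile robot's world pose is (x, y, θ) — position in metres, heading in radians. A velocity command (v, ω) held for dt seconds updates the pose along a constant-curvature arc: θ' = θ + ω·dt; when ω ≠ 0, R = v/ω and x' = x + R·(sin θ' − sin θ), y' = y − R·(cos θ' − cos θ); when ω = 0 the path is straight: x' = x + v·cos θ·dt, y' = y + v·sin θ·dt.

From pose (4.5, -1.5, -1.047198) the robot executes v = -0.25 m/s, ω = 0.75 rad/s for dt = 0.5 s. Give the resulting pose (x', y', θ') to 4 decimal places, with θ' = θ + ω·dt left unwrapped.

θ' = -1.0472 + 0.75·0.5 = -0.6722
R = v/ω = -0.25/0.75 = -0.3333
x' = 4.5 + -0.3333·(sin -0.6722 − sin -1.0472) = 4.4189
y' = -1.5 − -0.3333·(cos -0.6722 − cos -1.0472) = -1.4058

(4.4189, -1.4058, -0.6722)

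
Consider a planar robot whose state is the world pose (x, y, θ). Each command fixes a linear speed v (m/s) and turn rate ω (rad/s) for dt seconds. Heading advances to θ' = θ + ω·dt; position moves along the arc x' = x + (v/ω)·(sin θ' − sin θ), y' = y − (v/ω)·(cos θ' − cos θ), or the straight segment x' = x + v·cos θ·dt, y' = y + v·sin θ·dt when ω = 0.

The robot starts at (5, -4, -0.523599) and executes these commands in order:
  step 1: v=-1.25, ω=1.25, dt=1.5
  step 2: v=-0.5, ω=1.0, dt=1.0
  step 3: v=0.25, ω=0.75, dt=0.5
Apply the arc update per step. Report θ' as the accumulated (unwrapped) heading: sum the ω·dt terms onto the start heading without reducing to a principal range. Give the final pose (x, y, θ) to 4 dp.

step 1: θ'=1.3514 (R=-1.0000) → pose (3.5240, -4.6484, 1.3514)
step 2: θ'=2.3514 (R=-0.5000) → pose (3.6567, -5.1091, 2.3514)
step 3: θ'=2.7264 (R=0.3333) → pose (3.5544, -5.0386, 2.7264)

(3.5544, -5.0386, 2.7264)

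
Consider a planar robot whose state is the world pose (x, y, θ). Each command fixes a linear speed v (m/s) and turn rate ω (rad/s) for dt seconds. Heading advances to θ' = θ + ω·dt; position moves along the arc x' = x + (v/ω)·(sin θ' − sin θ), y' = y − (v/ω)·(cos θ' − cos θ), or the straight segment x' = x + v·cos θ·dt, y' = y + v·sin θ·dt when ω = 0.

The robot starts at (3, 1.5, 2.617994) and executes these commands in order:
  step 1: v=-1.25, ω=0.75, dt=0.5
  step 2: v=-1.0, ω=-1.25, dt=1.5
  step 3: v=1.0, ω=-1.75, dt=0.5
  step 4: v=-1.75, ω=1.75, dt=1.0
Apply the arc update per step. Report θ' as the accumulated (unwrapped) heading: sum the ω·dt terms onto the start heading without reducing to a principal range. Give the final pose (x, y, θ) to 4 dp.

(3.8923, -0.9218, 1.9930)

step 1: θ'=2.9930 (R=-1.6667) → pose (3.5866, 1.2951, 2.9930)
step 2: θ'=1.1180 (R=0.8000) → pose (4.1875, 0.1539, 1.1180)
step 3: θ'=0.2430 (R=-0.5714) → pose (4.5639, 0.4586, 0.2430)
step 4: θ'=1.9930 (R=-1.0000) → pose (3.8923, -0.9218, 1.9930)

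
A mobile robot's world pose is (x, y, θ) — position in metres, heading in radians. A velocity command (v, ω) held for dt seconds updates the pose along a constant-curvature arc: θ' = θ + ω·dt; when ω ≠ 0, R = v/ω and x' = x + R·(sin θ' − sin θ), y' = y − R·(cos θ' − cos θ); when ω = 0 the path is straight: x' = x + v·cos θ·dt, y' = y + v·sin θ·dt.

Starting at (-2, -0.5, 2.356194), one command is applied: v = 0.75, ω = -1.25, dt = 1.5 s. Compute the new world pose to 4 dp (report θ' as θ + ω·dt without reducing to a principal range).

(-1.8534, 0.4561, 0.4812)

θ' = 2.3562 + -1.25·1.5 = 0.4812
R = v/ω = 0.75/-1.25 = -0.6000
x' = -2 + -0.6000·(sin 0.4812 − sin 2.3562) = -1.8534
y' = -0.5 − -0.6000·(cos 0.4812 − cos 2.3562) = 0.4561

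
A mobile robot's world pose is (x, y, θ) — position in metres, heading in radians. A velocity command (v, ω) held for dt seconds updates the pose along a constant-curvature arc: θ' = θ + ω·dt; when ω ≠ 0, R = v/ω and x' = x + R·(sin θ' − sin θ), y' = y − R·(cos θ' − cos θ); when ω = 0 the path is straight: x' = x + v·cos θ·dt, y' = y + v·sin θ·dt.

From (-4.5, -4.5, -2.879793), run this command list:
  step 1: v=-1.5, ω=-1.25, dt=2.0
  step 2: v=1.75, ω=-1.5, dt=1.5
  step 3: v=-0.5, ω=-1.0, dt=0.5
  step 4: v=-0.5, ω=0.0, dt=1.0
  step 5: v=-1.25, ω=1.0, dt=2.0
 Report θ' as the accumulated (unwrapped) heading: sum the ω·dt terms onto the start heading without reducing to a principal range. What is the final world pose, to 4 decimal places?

(-2.4443, -4.5604, -6.1298)

step 1: θ'=-5.3798 (R=1.2000) → pose (-3.2469, -6.4018, -5.3798)
step 2: θ'=-7.6298 (R=-1.1667) → pose (-1.1931, -6.8646, -7.6298)
step 3: θ'=-8.1298 (R=0.5000) → pose (-1.1867, -6.6173, -8.1298)
step 4: θ'=-8.1298 (straight) → pose (-1.0505, -6.1362, -8.1298)
step 5: θ'=-6.1298 (R=-1.2500) → pose (-2.4443, -4.5604, -6.1298)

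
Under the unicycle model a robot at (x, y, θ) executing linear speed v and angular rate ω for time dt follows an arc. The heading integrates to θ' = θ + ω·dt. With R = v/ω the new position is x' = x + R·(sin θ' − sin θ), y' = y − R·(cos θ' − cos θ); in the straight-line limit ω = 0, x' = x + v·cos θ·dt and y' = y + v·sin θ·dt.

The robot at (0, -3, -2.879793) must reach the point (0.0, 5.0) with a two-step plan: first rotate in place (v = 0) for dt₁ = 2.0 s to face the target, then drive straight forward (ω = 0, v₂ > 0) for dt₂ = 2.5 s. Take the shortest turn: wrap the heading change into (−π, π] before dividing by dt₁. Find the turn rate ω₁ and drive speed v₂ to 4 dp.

heading to target = atan2(5−-3, 0−0) = 1.5708
Δθ = wrap(1.5708 − -2.8798) = -1.8326; ω₁ = Δθ/dt₁ = -0.9163
distance = √((0−0)² + (5−-3)²) = 8.0000; v₂ = distance/dt₂ = 3.2000

ω₁ = -0.9163, v₂ = 3.2000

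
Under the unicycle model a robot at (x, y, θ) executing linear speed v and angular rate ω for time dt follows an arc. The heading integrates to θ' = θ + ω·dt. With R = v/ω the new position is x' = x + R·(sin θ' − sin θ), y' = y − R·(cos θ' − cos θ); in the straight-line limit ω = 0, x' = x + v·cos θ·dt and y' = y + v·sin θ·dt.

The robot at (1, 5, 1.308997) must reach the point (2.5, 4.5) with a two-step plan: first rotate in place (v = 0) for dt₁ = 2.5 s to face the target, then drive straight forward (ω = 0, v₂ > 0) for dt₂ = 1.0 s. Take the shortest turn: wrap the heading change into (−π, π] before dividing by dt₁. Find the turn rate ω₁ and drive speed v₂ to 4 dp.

ω₁ = -0.6523, v₂ = 1.5811

heading to target = atan2(4.5−5, 2.5−1) = -0.3218
Δθ = wrap(-0.3218 − 1.3090) = -1.6307; ω₁ = Δθ/dt₁ = -0.6523
distance = √((2.5−1)² + (4.5−5)²) = 1.5811; v₂ = distance/dt₂ = 1.5811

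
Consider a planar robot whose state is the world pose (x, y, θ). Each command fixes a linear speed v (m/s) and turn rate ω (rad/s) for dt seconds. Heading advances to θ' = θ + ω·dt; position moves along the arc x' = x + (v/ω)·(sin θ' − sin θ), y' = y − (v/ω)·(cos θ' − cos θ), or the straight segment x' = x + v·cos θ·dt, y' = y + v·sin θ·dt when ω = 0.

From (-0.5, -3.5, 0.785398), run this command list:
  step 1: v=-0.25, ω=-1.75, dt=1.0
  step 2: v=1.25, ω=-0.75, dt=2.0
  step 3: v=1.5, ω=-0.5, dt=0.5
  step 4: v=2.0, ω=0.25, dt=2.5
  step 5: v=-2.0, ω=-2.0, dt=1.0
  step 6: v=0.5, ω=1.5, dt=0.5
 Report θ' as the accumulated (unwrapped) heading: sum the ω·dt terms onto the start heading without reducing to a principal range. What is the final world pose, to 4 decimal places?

(-3.8397, -9.2165, -3.3396)

step 1: θ'=-0.9646 (R=0.1429) → pose (-0.7184, -3.4804, -0.9646)
step 2: θ'=-2.4646 (R=-1.6667) → pose (-1.0440, -5.7291, -2.4646)
step 3: θ'=-2.7146 (R=-3.0000) → pose (-1.6810, -6.1213, -2.7146)
step 4: θ'=-2.0896 (R=8.0000) → pose (-5.3152, -9.4363, -2.0896)
step 5: θ'=-4.0896 (R=1.0000) → pose (-3.6345, -9.3488, -4.0896)
step 6: θ'=-3.3396 (R=0.3333) → pose (-3.8397, -9.2165, -3.3396)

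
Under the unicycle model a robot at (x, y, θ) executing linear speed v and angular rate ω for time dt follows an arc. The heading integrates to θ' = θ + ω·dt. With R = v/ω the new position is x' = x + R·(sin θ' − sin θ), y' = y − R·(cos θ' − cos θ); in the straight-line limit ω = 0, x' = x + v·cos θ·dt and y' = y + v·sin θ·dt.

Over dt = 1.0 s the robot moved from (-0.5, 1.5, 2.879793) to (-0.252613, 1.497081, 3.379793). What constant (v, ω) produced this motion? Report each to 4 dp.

Δθ = 3.379793 − 2.879793 = 0.500000
ω = Δθ/dt = 0.500000/1.0 = 0.5000
R = Δx/(sin θ' − sin θ) = -0.5000
v = R·ω = -0.5000·0.5000 = -0.2500

v = -0.2500, ω = 0.5000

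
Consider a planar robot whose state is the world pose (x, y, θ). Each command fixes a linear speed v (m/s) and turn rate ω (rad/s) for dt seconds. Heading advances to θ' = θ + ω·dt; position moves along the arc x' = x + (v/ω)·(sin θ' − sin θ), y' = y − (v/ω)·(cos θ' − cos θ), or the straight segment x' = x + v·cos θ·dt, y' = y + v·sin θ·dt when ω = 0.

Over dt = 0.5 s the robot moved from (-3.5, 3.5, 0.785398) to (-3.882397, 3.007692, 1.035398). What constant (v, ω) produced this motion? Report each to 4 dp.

Δθ = 1.035398 − 0.785398 = 0.250000
ω = Δθ/dt = 0.250000/0.5 = 0.5000
R = −Δy/(cos θ' − cos θ) = -2.5000
v = R·ω = -2.5000·0.5000 = -1.2500

v = -1.2500, ω = 0.5000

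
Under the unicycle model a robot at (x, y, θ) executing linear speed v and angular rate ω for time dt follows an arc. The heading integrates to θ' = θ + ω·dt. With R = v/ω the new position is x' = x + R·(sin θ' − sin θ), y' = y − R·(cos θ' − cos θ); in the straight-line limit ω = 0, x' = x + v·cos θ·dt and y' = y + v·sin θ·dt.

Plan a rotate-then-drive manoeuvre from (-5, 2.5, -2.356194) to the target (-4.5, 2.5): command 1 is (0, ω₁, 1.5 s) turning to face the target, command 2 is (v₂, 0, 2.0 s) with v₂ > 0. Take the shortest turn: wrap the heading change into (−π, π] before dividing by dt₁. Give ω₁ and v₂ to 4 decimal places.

ω₁ = 1.5708, v₂ = 0.2500

heading to target = atan2(2.5−2.5, -4.5−-5) = 0.0000
Δθ = wrap(0.0000 − -2.3562) = 2.3562; ω₁ = Δθ/dt₁ = 1.5708
distance = √((-4.5−-5)² + (2.5−2.5)²) = 0.5000; v₂ = distance/dt₂ = 0.2500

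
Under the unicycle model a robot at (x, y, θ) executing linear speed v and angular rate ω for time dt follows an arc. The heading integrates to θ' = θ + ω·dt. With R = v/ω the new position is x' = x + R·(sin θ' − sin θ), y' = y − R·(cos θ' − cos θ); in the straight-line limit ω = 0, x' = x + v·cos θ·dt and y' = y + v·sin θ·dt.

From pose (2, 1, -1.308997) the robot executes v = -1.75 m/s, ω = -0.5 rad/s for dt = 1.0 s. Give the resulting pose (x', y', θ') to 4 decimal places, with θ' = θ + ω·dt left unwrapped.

θ' = -1.3090 + -0.5·1.0 = -1.8090
R = v/ω = -1.75/-0.5 = 3.5000
x' = 2 + 3.5000·(sin -1.8090 − sin -1.3090) = 1.9796
y' = 1 − 3.5000·(cos -1.8090 − cos -1.3090) = 2.7317

(1.9796, 2.7317, -1.8090)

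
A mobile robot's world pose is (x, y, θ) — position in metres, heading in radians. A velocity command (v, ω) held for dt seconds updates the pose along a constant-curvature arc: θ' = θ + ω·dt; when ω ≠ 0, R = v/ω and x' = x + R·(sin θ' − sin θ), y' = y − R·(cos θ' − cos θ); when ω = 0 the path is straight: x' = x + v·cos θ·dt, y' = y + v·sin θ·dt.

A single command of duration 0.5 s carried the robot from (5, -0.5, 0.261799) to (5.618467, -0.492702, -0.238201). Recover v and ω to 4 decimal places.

v = 1.2500, ω = -1.0000

Δθ = -0.238201 − 0.261799 = -0.500000
ω = Δθ/dt = -0.500000/0.5 = -1.0000
R = Δx/(sin θ' − sin θ) = -1.2500
v = R·ω = -1.2500·-1.0000 = 1.2500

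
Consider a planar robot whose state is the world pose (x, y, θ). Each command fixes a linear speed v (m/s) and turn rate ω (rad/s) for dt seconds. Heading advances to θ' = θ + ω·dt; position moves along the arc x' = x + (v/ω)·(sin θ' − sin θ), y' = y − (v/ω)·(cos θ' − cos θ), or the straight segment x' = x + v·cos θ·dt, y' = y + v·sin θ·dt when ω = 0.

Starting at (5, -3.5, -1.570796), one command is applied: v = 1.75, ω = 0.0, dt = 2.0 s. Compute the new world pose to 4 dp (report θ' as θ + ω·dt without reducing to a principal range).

θ' = -1.5708 + 0.0·2.0 = -1.5708
ω = 0 → straight: x' = 5 + 1.75·cos(-1.5708)·2.0 = 5.0000
y' = -3.5 + 1.75·sin(-1.5708)·2.0 = -7.0000

(5.0000, -7.0000, -1.5708)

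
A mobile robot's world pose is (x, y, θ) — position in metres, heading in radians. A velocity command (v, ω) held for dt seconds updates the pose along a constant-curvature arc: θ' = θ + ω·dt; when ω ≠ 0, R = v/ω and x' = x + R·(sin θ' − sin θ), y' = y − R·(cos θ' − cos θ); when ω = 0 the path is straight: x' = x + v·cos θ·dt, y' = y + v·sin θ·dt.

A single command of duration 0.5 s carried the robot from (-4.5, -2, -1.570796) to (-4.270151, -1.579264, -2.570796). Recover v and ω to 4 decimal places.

Δθ = -2.570796 − -1.570796 = -1.000000
ω = Δθ/dt = -1.000000/0.5 = -2.0000
R = −Δy/(cos θ' − cos θ) = 0.5000
v = R·ω = 0.5000·-2.0000 = -1.0000

v = -1.0000, ω = -2.0000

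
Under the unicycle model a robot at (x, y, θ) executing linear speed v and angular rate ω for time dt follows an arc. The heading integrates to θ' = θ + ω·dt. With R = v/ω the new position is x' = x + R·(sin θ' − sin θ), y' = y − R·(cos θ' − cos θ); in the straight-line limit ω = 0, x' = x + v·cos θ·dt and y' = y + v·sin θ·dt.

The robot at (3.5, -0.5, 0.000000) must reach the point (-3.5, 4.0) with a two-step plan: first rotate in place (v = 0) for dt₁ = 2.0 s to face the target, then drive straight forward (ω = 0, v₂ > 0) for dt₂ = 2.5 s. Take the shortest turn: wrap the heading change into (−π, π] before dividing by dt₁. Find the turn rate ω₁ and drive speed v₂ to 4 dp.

ω₁ = 1.2851, v₂ = 3.3287

heading to target = atan2(4−-0.5, -3.5−3.5) = 2.5703
Δθ = wrap(2.5703 − 0.0000) = 2.5703; ω₁ = Δθ/dt₁ = 1.2851
distance = √((-3.5−3.5)² + (4−-0.5)²) = 8.3217; v₂ = distance/dt₂ = 3.3287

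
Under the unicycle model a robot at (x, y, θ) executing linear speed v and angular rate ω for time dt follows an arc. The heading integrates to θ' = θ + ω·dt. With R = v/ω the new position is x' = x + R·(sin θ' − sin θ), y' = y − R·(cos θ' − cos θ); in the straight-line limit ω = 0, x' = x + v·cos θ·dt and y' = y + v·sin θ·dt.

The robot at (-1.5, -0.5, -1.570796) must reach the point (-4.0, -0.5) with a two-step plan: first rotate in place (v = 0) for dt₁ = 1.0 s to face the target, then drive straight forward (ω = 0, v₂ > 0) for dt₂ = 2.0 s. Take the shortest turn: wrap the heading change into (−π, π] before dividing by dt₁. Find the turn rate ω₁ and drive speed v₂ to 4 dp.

ω₁ = -1.5708, v₂ = 1.2500

heading to target = atan2(-0.5−-0.5, -4−-1.5) = 3.1416
Δθ = wrap(3.1416 − -1.5708) = -1.5708; ω₁ = Δθ/dt₁ = -1.5708
distance = √((-4−-1.5)² + (-0.5−-0.5)²) = 2.5000; v₂ = distance/dt₂ = 1.2500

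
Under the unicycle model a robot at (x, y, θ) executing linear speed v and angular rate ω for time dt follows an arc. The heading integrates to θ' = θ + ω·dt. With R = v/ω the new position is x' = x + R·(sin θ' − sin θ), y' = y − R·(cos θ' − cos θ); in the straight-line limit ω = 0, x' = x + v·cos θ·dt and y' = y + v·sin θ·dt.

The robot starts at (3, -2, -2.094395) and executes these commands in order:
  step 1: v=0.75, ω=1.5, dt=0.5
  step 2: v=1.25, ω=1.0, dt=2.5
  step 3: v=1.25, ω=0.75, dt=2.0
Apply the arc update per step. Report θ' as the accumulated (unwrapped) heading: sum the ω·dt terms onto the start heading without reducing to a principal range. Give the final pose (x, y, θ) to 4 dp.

(4.5611, -0.4399, 2.6556)

step 1: θ'=-1.3444 (R=0.5000) → pose (2.9458, -2.3622, -1.3444)
step 2: θ'=1.1556 (R=1.2500) → pose (5.3077, -2.5859, 1.1556)
step 3: θ'=2.6556 (R=1.6667) → pose (4.5611, -0.4399, 2.6556)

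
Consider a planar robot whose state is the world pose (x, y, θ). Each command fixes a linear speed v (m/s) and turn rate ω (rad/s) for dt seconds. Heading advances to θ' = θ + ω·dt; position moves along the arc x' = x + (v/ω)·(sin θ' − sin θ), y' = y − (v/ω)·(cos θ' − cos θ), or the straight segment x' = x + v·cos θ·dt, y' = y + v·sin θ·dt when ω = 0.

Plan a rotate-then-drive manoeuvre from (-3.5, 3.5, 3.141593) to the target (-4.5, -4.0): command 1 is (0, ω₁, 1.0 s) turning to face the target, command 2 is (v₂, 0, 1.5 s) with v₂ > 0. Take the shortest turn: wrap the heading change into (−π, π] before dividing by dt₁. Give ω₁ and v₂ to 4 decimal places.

heading to target = atan2(-4−3.5, -4.5−-3.5) = -1.7033
Δθ = wrap(-1.7033 − 3.1416) = 1.4382; ω₁ = Δθ/dt₁ = 1.4382
distance = √((-4.5−-3.5)² + (-4−3.5)²) = 7.5664; v₂ = distance/dt₂ = 5.0442

ω₁ = 1.4382, v₂ = 5.0442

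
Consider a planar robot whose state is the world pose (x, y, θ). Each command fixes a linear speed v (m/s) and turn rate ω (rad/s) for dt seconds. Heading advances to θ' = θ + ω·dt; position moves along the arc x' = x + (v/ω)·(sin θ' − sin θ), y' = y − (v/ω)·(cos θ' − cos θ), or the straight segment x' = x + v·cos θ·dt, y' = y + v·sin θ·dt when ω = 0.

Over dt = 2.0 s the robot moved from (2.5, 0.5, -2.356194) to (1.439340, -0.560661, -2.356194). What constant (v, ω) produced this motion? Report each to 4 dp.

v = 0.7500, ω = 0.0000

Δθ = -2.356194 − -2.356194 = 0.000000
ω = Δθ/dt = 0.000000/2.0 = 0.0000
ω = 0 → v = (Δx·cos θ + Δy·sin θ)/dt = 0.7500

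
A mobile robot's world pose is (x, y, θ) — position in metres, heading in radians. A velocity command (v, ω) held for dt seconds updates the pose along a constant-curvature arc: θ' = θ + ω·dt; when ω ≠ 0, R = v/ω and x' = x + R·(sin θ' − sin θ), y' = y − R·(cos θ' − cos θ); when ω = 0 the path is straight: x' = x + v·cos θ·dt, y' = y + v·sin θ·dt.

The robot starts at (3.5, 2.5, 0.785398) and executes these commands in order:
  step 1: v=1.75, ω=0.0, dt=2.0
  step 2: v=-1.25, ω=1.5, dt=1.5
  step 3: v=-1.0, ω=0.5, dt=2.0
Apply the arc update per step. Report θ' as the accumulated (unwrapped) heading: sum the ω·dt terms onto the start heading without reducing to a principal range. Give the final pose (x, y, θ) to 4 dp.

(8.2467, 4.2928, 4.0354)

step 1: θ'=0.7854 (straight) → pose (5.9749, 4.9749, 0.7854)
step 2: θ'=3.0354 (R=-0.8333) → pose (6.4758, 3.5570, 3.0354)
step 3: θ'=4.0354 (R=-2.0000) → pose (8.2467, 4.2928, 4.0354)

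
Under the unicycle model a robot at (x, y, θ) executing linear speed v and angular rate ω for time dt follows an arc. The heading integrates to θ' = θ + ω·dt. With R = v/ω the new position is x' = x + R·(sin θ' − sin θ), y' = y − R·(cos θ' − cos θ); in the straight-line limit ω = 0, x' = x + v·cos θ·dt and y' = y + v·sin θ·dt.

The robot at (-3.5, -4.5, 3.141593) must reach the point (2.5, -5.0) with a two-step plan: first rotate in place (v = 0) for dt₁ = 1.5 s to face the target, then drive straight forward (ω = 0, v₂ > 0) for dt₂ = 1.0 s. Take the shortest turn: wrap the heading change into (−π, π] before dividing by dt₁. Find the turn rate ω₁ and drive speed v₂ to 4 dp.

ω₁ = 2.0390, v₂ = 6.0208

heading to target = atan2(-5−-4.5, 2.5−-3.5) = -0.0831
Δθ = wrap(-0.0831 − 3.1416) = 3.0585; ω₁ = Δθ/dt₁ = 2.0390
distance = √((2.5−-3.5)² + (-5−-4.5)²) = 6.0208; v₂ = distance/dt₂ = 6.0208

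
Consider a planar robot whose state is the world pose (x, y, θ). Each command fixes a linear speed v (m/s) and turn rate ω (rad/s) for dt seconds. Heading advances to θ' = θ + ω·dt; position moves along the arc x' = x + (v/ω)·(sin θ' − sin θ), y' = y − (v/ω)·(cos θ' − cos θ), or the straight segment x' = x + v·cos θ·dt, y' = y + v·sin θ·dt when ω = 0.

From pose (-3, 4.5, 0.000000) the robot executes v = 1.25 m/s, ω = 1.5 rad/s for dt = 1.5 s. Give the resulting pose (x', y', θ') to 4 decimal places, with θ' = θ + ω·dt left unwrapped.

θ' = 0.0000 + 1.5·1.5 = 2.2500
R = v/ω = 1.25/1.5 = 0.8333
x' = -3 + 0.8333·(sin 2.2500 − sin 0.0000) = -2.3516
y' = 4.5 − 0.8333·(cos 2.2500 − cos 0.0000) = 5.8568

(-2.3516, 5.8568, 2.2500)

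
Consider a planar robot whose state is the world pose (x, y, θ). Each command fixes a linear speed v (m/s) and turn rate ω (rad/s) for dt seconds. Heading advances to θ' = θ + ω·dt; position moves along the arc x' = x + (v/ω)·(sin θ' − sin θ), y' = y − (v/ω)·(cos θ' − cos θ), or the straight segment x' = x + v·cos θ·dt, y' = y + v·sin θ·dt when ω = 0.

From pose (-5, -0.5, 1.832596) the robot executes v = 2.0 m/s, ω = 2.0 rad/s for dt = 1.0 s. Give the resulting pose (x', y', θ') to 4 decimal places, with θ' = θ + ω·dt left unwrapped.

θ' = 1.8326 + 2.0·1.0 = 3.8326
R = v/ω = 2.0/2.0 = 1.0000
x' = -5 + 1.0000·(sin 3.8326 − sin 1.8326) = -6.6032
y' = -0.5 − 1.0000·(cos 3.8326 − cos 1.8326) = 0.0118

(-6.6032, 0.0118, 3.8326)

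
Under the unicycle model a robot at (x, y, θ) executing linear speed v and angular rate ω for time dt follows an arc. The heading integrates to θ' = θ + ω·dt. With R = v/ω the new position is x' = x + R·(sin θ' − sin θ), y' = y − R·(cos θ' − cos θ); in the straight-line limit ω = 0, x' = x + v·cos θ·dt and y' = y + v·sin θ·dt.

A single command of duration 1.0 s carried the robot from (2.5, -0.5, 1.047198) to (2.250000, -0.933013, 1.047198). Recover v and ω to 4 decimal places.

Δθ = 1.047198 − 1.047198 = 0.000000
ω = Δθ/dt = 0.000000/1.0 = 0.0000
ω = 0 → v = (Δx·cos θ + Δy·sin θ)/dt = -0.5000

v = -0.5000, ω = 0.0000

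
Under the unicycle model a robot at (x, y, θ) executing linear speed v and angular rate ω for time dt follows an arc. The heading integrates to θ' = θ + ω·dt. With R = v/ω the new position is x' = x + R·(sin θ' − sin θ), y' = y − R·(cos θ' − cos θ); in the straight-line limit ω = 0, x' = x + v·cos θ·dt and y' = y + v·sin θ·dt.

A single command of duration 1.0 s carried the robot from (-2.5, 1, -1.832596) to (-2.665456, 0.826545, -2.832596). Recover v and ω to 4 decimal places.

Δθ = -2.832596 − -1.832596 = -1.000000
ω = Δθ/dt = -1.000000/1.0 = -1.0000
R = −Δy/(cos θ' − cos θ) = -0.2500
v = R·ω = -0.2500·-1.0000 = 0.2500

v = 0.2500, ω = -1.0000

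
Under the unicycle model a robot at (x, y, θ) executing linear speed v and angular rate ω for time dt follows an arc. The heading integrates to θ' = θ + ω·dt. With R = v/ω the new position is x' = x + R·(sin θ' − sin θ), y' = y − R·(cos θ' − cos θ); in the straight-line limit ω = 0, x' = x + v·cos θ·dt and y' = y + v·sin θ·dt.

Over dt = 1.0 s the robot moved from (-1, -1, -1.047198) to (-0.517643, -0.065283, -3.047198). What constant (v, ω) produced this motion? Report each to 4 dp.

Δθ = -3.047198 − -1.047198 = -2.000000
ω = Δθ/dt = -2.000000/1.0 = -2.0000
R = −Δy/(cos θ' − cos θ) = 0.6250
v = R·ω = 0.6250·-2.0000 = -1.2500

v = -1.2500, ω = -2.0000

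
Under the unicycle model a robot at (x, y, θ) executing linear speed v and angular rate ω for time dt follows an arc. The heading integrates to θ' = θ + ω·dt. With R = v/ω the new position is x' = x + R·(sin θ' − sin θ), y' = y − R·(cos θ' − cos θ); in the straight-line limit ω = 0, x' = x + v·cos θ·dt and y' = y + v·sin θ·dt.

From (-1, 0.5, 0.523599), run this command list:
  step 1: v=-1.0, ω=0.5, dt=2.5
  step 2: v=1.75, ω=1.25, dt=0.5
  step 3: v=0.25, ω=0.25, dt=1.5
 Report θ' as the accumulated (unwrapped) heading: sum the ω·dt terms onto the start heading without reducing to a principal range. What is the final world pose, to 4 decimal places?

(-2.7000, -0.6892, 2.7736)

step 1: θ'=1.7736 (R=-2.0000) → pose (-1.9590, -1.6349, 1.7736)
step 2: θ'=2.3986 (R=1.4000) → pose (-2.3832, -0.8858, 2.3986)
step 3: θ'=2.7736 (R=1.0000) → pose (-2.7000, -0.6892, 2.7736)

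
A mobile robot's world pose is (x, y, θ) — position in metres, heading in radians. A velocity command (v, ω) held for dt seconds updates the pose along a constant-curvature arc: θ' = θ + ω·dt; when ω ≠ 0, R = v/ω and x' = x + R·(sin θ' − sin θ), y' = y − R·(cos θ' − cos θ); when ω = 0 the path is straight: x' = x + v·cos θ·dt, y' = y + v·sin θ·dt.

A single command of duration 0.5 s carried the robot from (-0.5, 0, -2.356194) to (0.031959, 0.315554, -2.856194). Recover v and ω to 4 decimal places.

v = -1.2500, ω = -1.0000

Δθ = -2.856194 − -2.356194 = -0.500000
ω = Δθ/dt = -0.500000/0.5 = -1.0000
R = Δx/(sin θ' − sin θ) = 1.2500
v = R·ω = 1.2500·-1.0000 = -1.2500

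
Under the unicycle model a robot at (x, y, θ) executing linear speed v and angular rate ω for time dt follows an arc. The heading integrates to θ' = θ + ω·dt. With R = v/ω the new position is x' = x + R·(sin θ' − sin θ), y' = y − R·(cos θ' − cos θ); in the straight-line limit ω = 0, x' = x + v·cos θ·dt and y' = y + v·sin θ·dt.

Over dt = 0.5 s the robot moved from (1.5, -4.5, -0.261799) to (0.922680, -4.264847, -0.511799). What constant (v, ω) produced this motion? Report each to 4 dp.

Δθ = -0.511799 − -0.261799 = -0.250000
ω = Δθ/dt = -0.250000/0.5 = -0.5000
R = Δx/(sin θ' − sin θ) = 2.5000
v = R·ω = 2.5000·-0.5000 = -1.2500

v = -1.2500, ω = -0.5000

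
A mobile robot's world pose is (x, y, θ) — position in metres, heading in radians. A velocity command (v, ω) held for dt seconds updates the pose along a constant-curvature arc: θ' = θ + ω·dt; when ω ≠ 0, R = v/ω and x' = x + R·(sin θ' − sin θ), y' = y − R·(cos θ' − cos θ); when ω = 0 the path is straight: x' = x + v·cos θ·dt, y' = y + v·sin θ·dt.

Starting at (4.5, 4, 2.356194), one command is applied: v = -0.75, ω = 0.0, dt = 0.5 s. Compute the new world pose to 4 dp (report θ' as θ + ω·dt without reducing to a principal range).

θ' = 2.3562 + 0.0·0.5 = 2.3562
ω = 0 → straight: x' = 4.5 + -0.75·cos(2.3562)·0.5 = 4.7652
y' = 4 + -0.75·sin(2.3562)·0.5 = 3.7348

(4.7652, 3.7348, 2.3562)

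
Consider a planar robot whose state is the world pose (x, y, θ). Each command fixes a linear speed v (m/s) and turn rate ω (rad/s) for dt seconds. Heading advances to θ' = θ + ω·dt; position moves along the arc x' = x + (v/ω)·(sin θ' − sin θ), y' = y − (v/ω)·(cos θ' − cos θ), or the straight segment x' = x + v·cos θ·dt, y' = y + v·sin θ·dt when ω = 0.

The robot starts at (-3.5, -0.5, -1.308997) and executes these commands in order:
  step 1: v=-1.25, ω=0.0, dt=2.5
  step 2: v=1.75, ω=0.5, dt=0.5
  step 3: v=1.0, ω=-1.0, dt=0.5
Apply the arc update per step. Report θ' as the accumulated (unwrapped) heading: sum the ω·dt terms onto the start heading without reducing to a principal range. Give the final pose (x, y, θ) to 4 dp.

step 1: θ'=-1.3090 (straight) → pose (-4.3088, 2.5185, -1.3090)
step 2: θ'=-1.0590 (R=3.5000) → pose (-3.9796, 1.7103, -1.0590)
step 3: θ'=-1.5590 (R=-1.0000) → pose (-3.8515, 1.2323, -1.5590)

(-3.8515, 1.2323, -1.5590)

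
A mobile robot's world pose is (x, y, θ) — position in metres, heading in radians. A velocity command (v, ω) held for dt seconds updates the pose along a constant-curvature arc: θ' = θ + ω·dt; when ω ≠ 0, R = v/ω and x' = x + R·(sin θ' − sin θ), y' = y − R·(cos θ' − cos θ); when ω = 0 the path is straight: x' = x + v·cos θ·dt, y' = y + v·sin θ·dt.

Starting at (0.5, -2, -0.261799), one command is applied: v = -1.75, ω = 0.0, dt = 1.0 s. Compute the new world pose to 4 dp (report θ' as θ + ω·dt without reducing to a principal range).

θ' = -0.2618 + 0.0·1.0 = -0.2618
ω = 0 → straight: x' = 0.5 + -1.75·cos(-0.2618)·1.0 = -1.1904
y' = -2 + -1.75·sin(-0.2618)·1.0 = -1.5471

(-1.1904, -1.5471, -0.2618)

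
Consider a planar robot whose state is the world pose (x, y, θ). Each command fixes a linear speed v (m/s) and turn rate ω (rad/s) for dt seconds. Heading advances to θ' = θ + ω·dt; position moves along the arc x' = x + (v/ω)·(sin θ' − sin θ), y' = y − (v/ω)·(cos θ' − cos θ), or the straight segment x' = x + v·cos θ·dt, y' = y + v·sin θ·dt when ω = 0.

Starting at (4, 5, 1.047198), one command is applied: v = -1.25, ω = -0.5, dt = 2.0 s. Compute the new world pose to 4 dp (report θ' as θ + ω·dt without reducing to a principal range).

θ' = 1.0472 + -0.5·2.0 = 0.0472
R = v/ω = -1.25/-0.5 = 2.5000
x' = 4 + 2.5000·(sin 0.0472 − sin 1.0472) = 1.9529
y' = 5 − 2.5000·(cos 0.0472 − cos 1.0472) = 3.7528

(1.9529, 3.7528, 0.0472)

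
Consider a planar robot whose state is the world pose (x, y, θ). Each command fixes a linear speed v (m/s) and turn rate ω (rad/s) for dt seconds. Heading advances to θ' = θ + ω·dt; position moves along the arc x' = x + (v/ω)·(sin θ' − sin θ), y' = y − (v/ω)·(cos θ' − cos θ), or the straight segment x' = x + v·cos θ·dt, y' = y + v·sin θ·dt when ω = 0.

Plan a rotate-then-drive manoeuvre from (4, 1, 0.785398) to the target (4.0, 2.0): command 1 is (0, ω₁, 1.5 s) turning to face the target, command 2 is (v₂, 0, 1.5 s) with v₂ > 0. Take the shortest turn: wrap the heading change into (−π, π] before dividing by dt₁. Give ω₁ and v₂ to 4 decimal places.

heading to target = atan2(2−1, 4−4) = 1.5708
Δθ = wrap(1.5708 − 0.7854) = 0.7854; ω₁ = Δθ/dt₁ = 0.5236
distance = √((4−4)² + (2−1)²) = 1.0000; v₂ = distance/dt₂ = 0.6667

ω₁ = 0.5236, v₂ = 0.6667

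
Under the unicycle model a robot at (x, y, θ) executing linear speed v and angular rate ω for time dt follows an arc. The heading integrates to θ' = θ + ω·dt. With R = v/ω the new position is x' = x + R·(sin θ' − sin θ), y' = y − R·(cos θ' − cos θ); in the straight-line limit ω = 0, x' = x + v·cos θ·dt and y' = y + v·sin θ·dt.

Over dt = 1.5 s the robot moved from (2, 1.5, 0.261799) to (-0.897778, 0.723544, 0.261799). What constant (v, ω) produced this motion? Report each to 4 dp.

v = -2.0000, ω = 0.0000

Δθ = 0.261799 − 0.261799 = 0.000000
ω = Δθ/dt = 0.000000/1.5 = 0.0000
ω = 0 → v = (Δx·cos θ + Δy·sin θ)/dt = -2.0000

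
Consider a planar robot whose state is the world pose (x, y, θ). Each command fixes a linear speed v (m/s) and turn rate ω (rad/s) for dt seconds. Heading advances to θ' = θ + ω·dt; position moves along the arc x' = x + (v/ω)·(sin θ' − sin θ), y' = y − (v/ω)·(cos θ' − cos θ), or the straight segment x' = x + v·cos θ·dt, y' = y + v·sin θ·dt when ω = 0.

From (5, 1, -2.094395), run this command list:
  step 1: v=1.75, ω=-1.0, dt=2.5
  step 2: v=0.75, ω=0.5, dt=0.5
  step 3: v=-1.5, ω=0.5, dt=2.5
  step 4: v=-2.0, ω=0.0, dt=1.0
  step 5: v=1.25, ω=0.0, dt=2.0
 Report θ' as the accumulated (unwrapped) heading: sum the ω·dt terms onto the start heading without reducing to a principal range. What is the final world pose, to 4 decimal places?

step 1: θ'=-4.5944 (R=-1.7500) → pose (1.7466, 1.6690, -4.5944)
step 2: θ'=-4.3444 (R=1.5000) → pose (1.6566, 2.0320, -4.3444)
step 3: θ'=-3.0944 (R=-3.0000) → pose (4.5973, 0.1146, -3.0944)
step 4: θ'=-3.0944 (straight) → pose (6.5951, 0.2090, -3.0944)
step 5: θ'=-3.0944 (straight) → pose (4.0979, 0.0910, -3.0944)

(4.0979, 0.0910, -3.0944)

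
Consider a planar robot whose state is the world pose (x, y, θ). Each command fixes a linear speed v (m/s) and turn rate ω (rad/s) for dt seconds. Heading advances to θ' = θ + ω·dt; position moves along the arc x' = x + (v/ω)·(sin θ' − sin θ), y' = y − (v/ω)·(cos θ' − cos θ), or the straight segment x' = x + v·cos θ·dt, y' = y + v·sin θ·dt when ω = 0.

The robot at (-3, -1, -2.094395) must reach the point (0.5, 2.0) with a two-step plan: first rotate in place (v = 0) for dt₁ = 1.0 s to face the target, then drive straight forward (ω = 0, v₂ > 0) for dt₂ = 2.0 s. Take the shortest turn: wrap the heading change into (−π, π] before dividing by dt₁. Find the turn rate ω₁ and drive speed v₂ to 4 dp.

heading to target = atan2(2−-1, 0.5−-3) = 0.7086
Δθ = wrap(0.7086 − -2.0944) = 2.8030; ω₁ = Δθ/dt₁ = 2.8030
distance = √((0.5−-3)² + (2−-1)²) = 4.6098; v₂ = distance/dt₂ = 2.3049

ω₁ = 2.8030, v₂ = 2.3049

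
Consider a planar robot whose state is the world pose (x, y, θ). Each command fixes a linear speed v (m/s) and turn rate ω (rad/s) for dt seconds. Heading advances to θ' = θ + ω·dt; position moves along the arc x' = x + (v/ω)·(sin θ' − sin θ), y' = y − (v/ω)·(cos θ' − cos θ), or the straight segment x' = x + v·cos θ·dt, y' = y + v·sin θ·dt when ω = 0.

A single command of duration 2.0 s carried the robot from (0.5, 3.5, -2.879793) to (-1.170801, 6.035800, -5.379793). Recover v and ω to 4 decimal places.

v = 2.0000, ω = -1.2500

Δθ = -5.379793 − -2.879793 = -2.500000
ω = Δθ/dt = -2.500000/2.0 = -1.2500
R = −Δy/(cos θ' − cos θ) = -1.6000
v = R·ω = -1.6000·-1.2500 = 2.0000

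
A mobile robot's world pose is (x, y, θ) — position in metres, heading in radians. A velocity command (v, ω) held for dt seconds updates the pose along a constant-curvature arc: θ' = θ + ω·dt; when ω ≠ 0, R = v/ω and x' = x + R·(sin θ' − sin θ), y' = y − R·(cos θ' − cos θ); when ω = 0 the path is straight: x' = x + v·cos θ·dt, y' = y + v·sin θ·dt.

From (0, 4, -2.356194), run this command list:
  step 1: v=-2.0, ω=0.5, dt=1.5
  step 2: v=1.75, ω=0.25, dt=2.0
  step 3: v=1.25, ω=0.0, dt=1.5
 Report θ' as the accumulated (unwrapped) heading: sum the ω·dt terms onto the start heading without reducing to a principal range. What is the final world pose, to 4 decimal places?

(2.7468, 1.6264, -1.1062)

step 1: θ'=-1.6062 (R=-4.0000) → pose (1.1691, 6.6869, -1.6062)
step 2: θ'=-1.1062 (R=7.0000) → pose (1.9067, 3.3027, -1.1062)
step 3: θ'=-1.1062 (straight) → pose (2.7468, 1.6264, -1.1062)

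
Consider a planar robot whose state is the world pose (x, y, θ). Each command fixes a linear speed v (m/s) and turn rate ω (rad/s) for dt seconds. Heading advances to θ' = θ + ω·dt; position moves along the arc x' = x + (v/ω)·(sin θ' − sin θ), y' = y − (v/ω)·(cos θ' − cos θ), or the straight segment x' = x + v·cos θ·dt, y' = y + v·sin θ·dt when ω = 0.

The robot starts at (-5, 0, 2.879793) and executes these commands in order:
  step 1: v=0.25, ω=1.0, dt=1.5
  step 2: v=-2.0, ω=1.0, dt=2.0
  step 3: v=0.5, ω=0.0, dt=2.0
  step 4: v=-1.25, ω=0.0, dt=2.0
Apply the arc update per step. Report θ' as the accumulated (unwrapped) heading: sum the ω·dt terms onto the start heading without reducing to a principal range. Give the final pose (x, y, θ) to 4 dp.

(-8.8773, 2.3391, 6.3798)

step 1: θ'=4.3798 (R=0.2500) → pose (-5.3010, -0.1599, 4.3798)
step 2: θ'=6.3798 (R=-2.0000) → pose (-7.3843, 2.4838, 6.3798)
step 3: θ'=6.3798 (straight) → pose (-6.3890, 2.5803, 6.3798)
step 4: θ'=6.3798 (straight) → pose (-8.8773, 2.3391, 6.3798)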